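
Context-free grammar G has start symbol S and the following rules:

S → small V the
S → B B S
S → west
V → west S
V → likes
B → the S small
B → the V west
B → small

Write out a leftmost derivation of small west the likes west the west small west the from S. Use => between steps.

S => small V the => small west S the => small west B B S the => small west the V west B S the => small west the likes west B S the => small west the likes west the S small S the => small west the likes west the west small S the => small west the likes west the west small west the

S => small V the   [S → small V the]
small V the => small west S the   [V → west S]
small west S the => small west B B S the   [S → B B S]
small west B B S the => small west the V west B S the   [B → the V west]
small west the V west B S the => small west the likes west B S the   [V → likes]
small west the likes west B S the => small west the likes west the S small S the   [B → the S small]
small west the likes west the S small S the => small west the likes west the west small S the   [S → west]
small west the likes west the west small S the => small west the likes west the west small west the   [S → west]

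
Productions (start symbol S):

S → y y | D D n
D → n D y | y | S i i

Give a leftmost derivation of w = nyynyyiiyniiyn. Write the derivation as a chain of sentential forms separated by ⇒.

S ⇒ DDn   [S → D D n]
DDn ⇒ SiiDn   [D → S i i]
SiiDn ⇒ DDniiDn   [S → D D n]
DDniiDn ⇒ nDyDniiDn   [D → n D y]
nDyDniiDn ⇒ nyyDniiDn   [D → y]
nyyDniiDn ⇒ nyynDyniiDn   [D → n D y]
nyynDyniiDn ⇒ nyynSiiyniiDn   [D → S i i]
nyynSiiyniiDn ⇒ nyynyyiiyniiDn   [S → y y]
nyynyyiiyniiDn ⇒ nyynyyiiyniiyn   [D → y]

S⇒DDn⇒SiiDn⇒DDniiDn⇒nDyDniiDn⇒nyyDniiDn⇒nyynDyniiDn⇒nyynSiiyniiDn⇒nyynyyiiyniiDn⇒nyynyyiiyniiyn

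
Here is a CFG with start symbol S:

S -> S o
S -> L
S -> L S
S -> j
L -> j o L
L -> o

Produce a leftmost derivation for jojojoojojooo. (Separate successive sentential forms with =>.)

S => LS => joLS => jojoLS => jojojoLS => jojojooS => jojojooLS => jojojoojoLS => jojojoojojoLS => jojojoojojooS => jojojoojojooL => jojojoojojooo

S => LS   [S -> L S]
LS => joLS   [L -> j o L]
joLS => jojoLS   [L -> j o L]
jojoLS => jojojoLS   [L -> j o L]
jojojoLS => jojojooS   [L -> o]
jojojooS => jojojooLS   [S -> L S]
jojojooLS => jojojoojoLS   [L -> j o L]
jojojoojoLS => jojojoojojoLS   [L -> j o L]
jojojoojojoLS => jojojoojojooS   [L -> o]
jojojoojojooS => jojojoojojooL   [S -> L]
jojojoojojooL => jojojoojojooo   [L -> o]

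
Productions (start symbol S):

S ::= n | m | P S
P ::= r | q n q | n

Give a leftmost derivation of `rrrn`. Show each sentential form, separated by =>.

S => PS   [S ::= P S]
PS => rS   [P ::= r]
rS => rPS   [S ::= P S]
rPS => rrS   [P ::= r]
rrS => rrPS   [S ::= P S]
rrPS => rrrS   [P ::= r]
rrrS => rrrn   [S ::= n]

S => PS => rS => rPS => rrS => rrPS => rrrS => rrrn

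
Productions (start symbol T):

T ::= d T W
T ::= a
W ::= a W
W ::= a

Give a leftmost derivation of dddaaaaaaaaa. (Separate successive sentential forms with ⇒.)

T ⇒ dTW   [T ::= d T W]
dTW ⇒ ddTWW   [T ::= d T W]
ddTWW ⇒ dddTWWW   [T ::= d T W]
dddTWWW ⇒ dddaWWW   [T ::= a]
dddaWWW ⇒ dddaaWWW   [W ::= a W]
dddaaWWW ⇒ dddaaaWWW   [W ::= a W]
dddaaaWWW ⇒ dddaaaaWWW   [W ::= a W]
dddaaaaWWW ⇒ dddaaaaaWWW   [W ::= a W]
dddaaaaaWWW ⇒ dddaaaaaaWW   [W ::= a]
dddaaaaaaWW ⇒ dddaaaaaaaWW   [W ::= a W]
dddaaaaaaaWW ⇒ dddaaaaaaaaW   [W ::= a]
dddaaaaaaaaW ⇒ dddaaaaaaaaa   [W ::= a]

T ⇒ dTW ⇒ ddTWW ⇒ dddTWWW ⇒ dddaWWW ⇒ dddaaWWW ⇒ dddaaaWWW ⇒ dddaaaaWWW ⇒ dddaaaaaWWW ⇒ dddaaaaaaWW ⇒ dddaaaaaaaWW ⇒ dddaaaaaaaaW ⇒ dddaaaaaaaaa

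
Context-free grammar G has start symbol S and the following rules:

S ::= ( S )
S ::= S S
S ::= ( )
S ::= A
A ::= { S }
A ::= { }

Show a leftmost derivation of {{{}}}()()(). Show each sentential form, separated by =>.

S=>SS=>SSS=>SSSS=>ASSS=>{S}SSS=>{A}SSS=>{{S}}SSS=>{{A}}SSS=>{{{}}}SSS=>{{{}}}()SS=>{{{}}}()()S=>{{{}}}()()()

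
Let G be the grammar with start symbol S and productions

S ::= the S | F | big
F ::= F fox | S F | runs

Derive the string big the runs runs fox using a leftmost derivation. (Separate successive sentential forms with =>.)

S => F => S F => big F => big S F => big the S F => big the F F => big the runs F => big the runs F fox => big the runs runs fox

S => F   [S ::= F]
F => S F   [F ::= S F]
S F => big F   [S ::= big]
big F => big S F   [F ::= S F]
big S F => big the S F   [S ::= the S]
big the S F => big the F F   [S ::= F]
big the F F => big the runs F   [F ::= runs]
big the runs F => big the runs F fox   [F ::= F fox]
big the runs F fox => big the runs runs fox   [F ::= runs]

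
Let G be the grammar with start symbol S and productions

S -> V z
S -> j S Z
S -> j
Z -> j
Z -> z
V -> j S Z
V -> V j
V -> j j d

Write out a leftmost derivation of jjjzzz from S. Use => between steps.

S=>Vz=>jSZz=>jjSZZz=>jjjZZz=>jjjzZz=>jjjzzz

S => Vz   [S -> V z]
Vz => jSZz   [V -> j S Z]
jSZz => jjSZZz   [S -> j S Z]
jjSZZz => jjjZZz   [S -> j]
jjjZZz => jjjzZz   [Z -> z]
jjjzZz => jjjzzz   [Z -> z]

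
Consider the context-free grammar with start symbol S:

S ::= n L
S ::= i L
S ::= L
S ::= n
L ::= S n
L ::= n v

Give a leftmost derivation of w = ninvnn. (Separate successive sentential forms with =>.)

S => L   [S ::= L]
L => Sn   [L ::= S n]
Sn => nLn   [S ::= n L]
nLn => nSnn   [L ::= S n]
nSnn => niLnn   [S ::= i L]
niLnn => ninvnn   [L ::= n v]

S => L => Sn => nLn => nSnn => niLnn => ninvnn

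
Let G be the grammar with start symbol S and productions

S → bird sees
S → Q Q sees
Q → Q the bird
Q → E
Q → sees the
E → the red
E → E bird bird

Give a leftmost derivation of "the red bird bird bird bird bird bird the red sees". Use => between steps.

S => Q Q sees => E Q sees => E bird bird Q sees => E bird bird bird bird Q sees => E bird bird bird bird bird bird Q sees => the red bird bird bird bird bird bird Q sees => the red bird bird bird bird bird bird E sees => the red bird bird bird bird bird bird the red sees

S => Q Q sees   [S → Q Q sees]
Q Q sees => E Q sees   [Q → E]
E Q sees => E bird bird Q sees   [E → E bird bird]
E bird bird Q sees => E bird bird bird bird Q sees   [E → E bird bird]
E bird bird bird bird Q sees => E bird bird bird bird bird bird Q sees   [E → E bird bird]
E bird bird bird bird bird bird Q sees => the red bird bird bird bird bird bird Q sees   [E → the red]
the red bird bird bird bird bird bird Q sees => the red bird bird bird bird bird bird E sees   [Q → E]
the red bird bird bird bird bird bird E sees => the red bird bird bird bird bird bird the red sees   [E → the red]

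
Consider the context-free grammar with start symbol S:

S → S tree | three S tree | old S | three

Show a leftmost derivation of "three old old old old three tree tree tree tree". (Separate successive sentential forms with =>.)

S => S tree => S tree tree => three S tree tree tree => three old S tree tree tree => three old old S tree tree tree => three old old S tree tree tree tree => three old old old S tree tree tree tree => three old old old old S tree tree tree tree => three old old old old three tree tree tree tree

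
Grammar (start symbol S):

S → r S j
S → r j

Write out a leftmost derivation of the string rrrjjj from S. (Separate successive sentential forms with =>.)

S => rSj   [S → r S j]
rSj => rrSjj   [S → r S j]
rrSjj => rrrjjj   [S → r j]

S => rSj => rrSjj => rrrjjj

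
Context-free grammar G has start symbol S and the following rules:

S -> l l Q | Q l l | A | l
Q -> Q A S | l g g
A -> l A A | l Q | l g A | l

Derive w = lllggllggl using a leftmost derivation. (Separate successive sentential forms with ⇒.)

S ⇒ llQ ⇒ llQAS ⇒ lllggAS ⇒ lllgglQS ⇒ lllggllggS ⇒ lllggllggA ⇒ lllggllggl

S ⇒ llQ   [S -> l l Q]
llQ ⇒ llQAS   [Q -> Q A S]
llQAS ⇒ lllggAS   [Q -> l g g]
lllggAS ⇒ lllgglQS   [A -> l Q]
lllgglQS ⇒ lllggllggS   [Q -> l g g]
lllggllggS ⇒ lllggllggA   [S -> A]
lllggllggA ⇒ lllggllggl   [A -> l]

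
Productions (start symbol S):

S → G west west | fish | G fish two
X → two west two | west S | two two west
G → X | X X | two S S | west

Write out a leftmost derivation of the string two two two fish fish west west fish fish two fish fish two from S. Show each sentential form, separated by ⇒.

S ⇒ G fish two   [S → G fish two]
G fish two ⇒ two S S fish two   [G → two S S]
two S S fish two ⇒ two G fish two S fish two   [S → G fish two]
two G fish two S fish two ⇒ two two S S fish two S fish two   [G → two S S]
two two S S fish two S fish two ⇒ two two G west west S fish two S fish two   [S → G west west]
two two G west west S fish two S fish two ⇒ two two two S S west west S fish two S fish two   [G → two S S]
two two two S S west west S fish two S fish two ⇒ two two two fish S west west S fish two S fish two   [S → fish]
two two two fish S west west S fish two S fish two ⇒ two two two fish fish west west S fish two S fish two   [S → fish]
two two two fish fish west west S fish two S fish two ⇒ two two two fish fish west west fish fish two S fish two   [S → fish]
two two two fish fish west west fish fish two S fish two ⇒ two two two fish fish west west fish fish two fish fish two   [S → fish]

S ⇒ G fish two ⇒ two S S fish two ⇒ two G fish two S fish two ⇒ two two S S fish two S fish two ⇒ two two G west west S fish two S fish two ⇒ two two two S S west west S fish two S fish two ⇒ two two two fish S west west S fish two S fish two ⇒ two two two fish fish west west S fish two S fish two ⇒ two two two fish fish west west fish fish two S fish two ⇒ two two two fish fish west west fish fish two fish fish two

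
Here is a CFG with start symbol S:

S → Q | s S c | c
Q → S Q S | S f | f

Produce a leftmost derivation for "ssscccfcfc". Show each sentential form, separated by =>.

S=>sSc=>sQc=>sSfc=>sQfc=>sSQSfc=>ssScQSfc=>sssSccQSfc=>ssscccQSfc=>ssscccfSfc=>ssscccfcfc

S => sSc   [S → s S c]
sSc => sQc   [S → Q]
sQc => sSfc   [Q → S f]
sSfc => sQfc   [S → Q]
sQfc => sSQSfc   [Q → S Q S]
sSQSfc => ssScQSfc   [S → s S c]
ssScQSfc => sssSccQSfc   [S → s S c]
sssSccQSfc => ssscccQSfc   [S → c]
ssscccQSfc => ssscccfSfc   [Q → f]
ssscccfSfc => ssscccfcfc   [S → c]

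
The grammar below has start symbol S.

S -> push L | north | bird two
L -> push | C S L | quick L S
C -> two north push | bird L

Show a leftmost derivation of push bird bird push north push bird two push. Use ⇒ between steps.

S ⇒ push L ⇒ push C S L ⇒ push bird L S L ⇒ push bird C S L S L ⇒ push bird bird L S L S L ⇒ push bird bird push S L S L ⇒ push bird bird push north L S L ⇒ push bird bird push north push S L ⇒ push bird bird push north push bird two L ⇒ push bird bird push north push bird two push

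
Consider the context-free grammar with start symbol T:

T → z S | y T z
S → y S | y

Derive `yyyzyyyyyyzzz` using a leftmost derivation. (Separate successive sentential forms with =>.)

T => yTz => yyTzz => yyyTzzz => yyyzSzzz => yyyzySzzz => yyyzyySzzz => yyyzyyySzzz => yyyzyyyySzzz => yyyzyyyyySzzz => yyyzyyyyyyzzz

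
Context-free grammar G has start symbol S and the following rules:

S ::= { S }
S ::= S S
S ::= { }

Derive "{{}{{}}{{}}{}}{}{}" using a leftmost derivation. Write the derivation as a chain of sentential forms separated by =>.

S=>SS=>SSS=>{S}SS=>{SS}SS=>{SSS}SS=>{{}SS}SS=>{{}{S}S}SS=>{{}{{}}S}SS=>{{}{{}}SS}SS=>{{}{{}}{S}S}SS=>{{}{{}}{{}}S}SS=>{{}{{}}{{}}{}}SS=>{{}{{}}{{}}{}}{}S=>{{}{{}}{{}}{}}{}{}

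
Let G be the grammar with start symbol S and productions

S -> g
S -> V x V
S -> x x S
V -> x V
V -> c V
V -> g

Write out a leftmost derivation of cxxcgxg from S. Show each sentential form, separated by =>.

S=>VxV=>cVxV=>cxVxV=>cxxVxV=>cxxcVxV=>cxxcgxV=>cxxcgxg

S => VxV   [S -> V x V]
VxV => cVxV   [V -> c V]
cVxV => cxVxV   [V -> x V]
cxVxV => cxxVxV   [V -> x V]
cxxVxV => cxxcVxV   [V -> c V]
cxxcVxV => cxxcgxV   [V -> g]
cxxcgxV => cxxcgxg   [V -> g]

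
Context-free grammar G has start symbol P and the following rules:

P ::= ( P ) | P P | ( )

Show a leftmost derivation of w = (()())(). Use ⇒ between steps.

P ⇒ PP   [P ::= P P]
PP ⇒ (P)P   [P ::= ( P )]
(P)P ⇒ (PP)P   [P ::= P P]
(PP)P ⇒ (()P)P   [P ::= ( )]
(()P)P ⇒ (()())P   [P ::= ( )]
(()())P ⇒ (()())()   [P ::= ( )]

P ⇒ PP ⇒ (P)P ⇒ (PP)P ⇒ (()P)P ⇒ (()())P ⇒ (()())()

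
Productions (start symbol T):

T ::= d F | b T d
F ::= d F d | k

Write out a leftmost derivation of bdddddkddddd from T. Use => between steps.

T=>bTd=>bdFd=>bddFdd=>bdddFddd=>bddddFdddd=>bdddddFddddd=>bdddddkddddd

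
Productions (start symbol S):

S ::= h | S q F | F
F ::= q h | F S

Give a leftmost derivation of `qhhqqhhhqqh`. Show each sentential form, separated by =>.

S => SqF => SqFqF => FqFqF => FSqFqF => qhSqFqF => qhhqFqF => qhhqFSqF => qhhqFSSqF => qhhqqhSSqF => qhhqqhhSqF => qhhqqhhhqF => qhhqqhhhqqh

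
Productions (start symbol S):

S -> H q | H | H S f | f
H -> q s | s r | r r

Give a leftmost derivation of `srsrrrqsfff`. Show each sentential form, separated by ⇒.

S⇒HSf⇒srSf⇒srHSff⇒srsrSff⇒srsrHSfff⇒srsrrrSfff⇒srsrrrHfff⇒srsrrrqsfff

S ⇒ HSf   [S -> H S f]
HSf ⇒ srSf   [H -> s r]
srSf ⇒ srHSff   [S -> H S f]
srHSff ⇒ srsrSff   [H -> s r]
srsrSff ⇒ srsrHSfff   [S -> H S f]
srsrHSfff ⇒ srsrrrSfff   [H -> r r]
srsrrrSfff ⇒ srsrrrHfff   [S -> H]
srsrrrHfff ⇒ srsrrrqsfff   [H -> q s]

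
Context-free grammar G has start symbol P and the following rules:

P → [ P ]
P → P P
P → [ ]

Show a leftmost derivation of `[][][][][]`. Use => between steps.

P => PP   [P → P P]
PP => PPP   [P → P P]
PPP => PPPP   [P → P P]
PPPP => PPPPP   [P → P P]
PPPPP => []PPPP   [P → [ ]]
[]PPPP => [][]PPP   [P → [ ]]
[][]PPP => [][][]PP   [P → [ ]]
[][][]PP => [][][][]P   [P → [ ]]
[][][][]P => [][][][][]   [P → [ ]]

P => PP => PPP => PPPP => PPPPP => []PPPP => [][]PPP => [][][]PP => [][][][]P => [][][][][]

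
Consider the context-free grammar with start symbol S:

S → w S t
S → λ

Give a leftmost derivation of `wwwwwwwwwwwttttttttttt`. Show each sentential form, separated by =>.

S => wSt => wwStt => wwwSttt => wwwwStttt => wwwwwSttttt => wwwwwwStttttt => wwwwwwwSttttttt => wwwwwwwwStttttttt => wwwwwwwwwSttttttttt => wwwwwwwwwwStttttttttt => wwwwwwwwwwwSttttttttttt => wwwwwwwwwwwttttttttttt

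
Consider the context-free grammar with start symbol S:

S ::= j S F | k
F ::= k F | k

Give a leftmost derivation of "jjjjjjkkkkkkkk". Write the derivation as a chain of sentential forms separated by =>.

S => jSF   [S ::= j S F]
jSF => jjSFF   [S ::= j S F]
jjSFF => jjjSFFF   [S ::= j S F]
jjjSFFF => jjjjSFFFF   [S ::= j S F]
jjjjSFFFF => jjjjjSFFFFF   [S ::= j S F]
jjjjjSFFFFF => jjjjjjSFFFFFF   [S ::= j S F]
jjjjjjSFFFFFF => jjjjjjkFFFFFF   [S ::= k]
jjjjjjkFFFFFF => jjjjjjkkFFFFF   [F ::= k]
jjjjjjkkFFFFF => jjjjjjkkkFFFF   [F ::= k]
jjjjjjkkkFFFF => jjjjjjkkkkFFFF   [F ::= k F]
jjjjjjkkkkFFFF => jjjjjjkkkkkFFF   [F ::= k]
jjjjjjkkkkkFFF => jjjjjjkkkkkkFF   [F ::= k]
jjjjjjkkkkkkFF => jjjjjjkkkkkkkF   [F ::= k]
jjjjjjkkkkkkkF => jjjjjjkkkkkkkk   [F ::= k]

S => jSF => jjSFF => jjjSFFF => jjjjSFFFF => jjjjjSFFFFF => jjjjjjSFFFFFF => jjjjjjkFFFFFF => jjjjjjkkFFFFF => jjjjjjkkkFFFF => jjjjjjkkkkFFFF => jjjjjjkkkkkFFF => jjjjjjkkkkkkFF => jjjjjjkkkkkkkF => jjjjjjkkkkkkkk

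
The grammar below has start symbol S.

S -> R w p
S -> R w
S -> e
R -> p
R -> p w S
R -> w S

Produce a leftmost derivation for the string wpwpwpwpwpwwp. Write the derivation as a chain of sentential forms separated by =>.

S => Rwp => wSwp => wRwwp => wpwSwwp => wpwRwpwwp => wpwpwSwpwwp => wpwpwRwpwpwwp => wpwpwpwpwpwwp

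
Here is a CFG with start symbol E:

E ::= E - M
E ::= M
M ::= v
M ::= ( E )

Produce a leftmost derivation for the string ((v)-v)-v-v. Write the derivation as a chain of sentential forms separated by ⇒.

E ⇒ E-M   [E ::= E - M]
E-M ⇒ E-M-M   [E ::= E - M]
E-M-M ⇒ M-M-M   [E ::= M]
M-M-M ⇒ (E)-M-M   [M ::= ( E )]
(E)-M-M ⇒ (E-M)-M-M   [E ::= E - M]
(E-M)-M-M ⇒ (M-M)-M-M   [E ::= M]
(M-M)-M-M ⇒ ((E)-M)-M-M   [M ::= ( E )]
((E)-M)-M-M ⇒ ((M)-M)-M-M   [E ::= M]
((M)-M)-M-M ⇒ ((v)-M)-M-M   [M ::= v]
((v)-M)-M-M ⇒ ((v)-v)-M-M   [M ::= v]
((v)-v)-M-M ⇒ ((v)-v)-v-M   [M ::= v]
((v)-v)-v-M ⇒ ((v)-v)-v-v   [M ::= v]

E⇒E-M⇒E-M-M⇒M-M-M⇒(E)-M-M⇒(E-M)-M-M⇒(M-M)-M-M⇒((E)-M)-M-M⇒((M)-M)-M-M⇒((v)-M)-M-M⇒((v)-v)-M-M⇒((v)-v)-v-M⇒((v)-v)-v-v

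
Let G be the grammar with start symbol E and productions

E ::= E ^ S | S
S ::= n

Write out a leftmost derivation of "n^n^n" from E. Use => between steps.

E => E^S   [E ::= E ^ S]
E^S => E^S^S   [E ::= E ^ S]
E^S^S => S^S^S   [E ::= S]
S^S^S => n^S^S   [S ::= n]
n^S^S => n^n^S   [S ::= n]
n^n^S => n^n^n   [S ::= n]

E => E^S => E^S^S => S^S^S => n^S^S => n^n^S => n^n^n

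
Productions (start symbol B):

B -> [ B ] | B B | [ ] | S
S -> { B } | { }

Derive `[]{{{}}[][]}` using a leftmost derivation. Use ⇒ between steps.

B ⇒ BB ⇒ []B ⇒ []S ⇒ []{B} ⇒ []{BB} ⇒ []{BBB} ⇒ []{SBB} ⇒ []{{B}BB} ⇒ []{{S}BB} ⇒ []{{{}}BB} ⇒ []{{{}}[]B} ⇒ []{{{}}[][]}

B ⇒ BB   [B -> B B]
BB ⇒ []B   [B -> [ ]]
[]B ⇒ []S   [B -> S]
[]S ⇒ []{B}   [S -> { B }]
[]{B} ⇒ []{BB}   [B -> B B]
[]{BB} ⇒ []{BBB}   [B -> B B]
[]{BBB} ⇒ []{SBB}   [B -> S]
[]{SBB} ⇒ []{{B}BB}   [S -> { B }]
[]{{B}BB} ⇒ []{{S}BB}   [B -> S]
[]{{S}BB} ⇒ []{{{}}BB}   [S -> { }]
[]{{{}}BB} ⇒ []{{{}}[]B}   [B -> [ ]]
[]{{{}}[]B} ⇒ []{{{}}[][]}   [B -> [ ]]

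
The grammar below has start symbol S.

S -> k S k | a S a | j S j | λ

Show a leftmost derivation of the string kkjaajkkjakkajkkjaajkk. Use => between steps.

S => kSk => kkSkk => kkjSjkk => kkjaSajkk => kkjaaSaajkk => kkjaajSjaajkk => kkjaajkSkjaajkk => kkjaajkkSkkjaajkk => kkjaajkkjSjkkjaajkk => kkjaajkkjaSajkkjaajkk => kkjaajkkjakSkajkkjaajkk => kkjaajkkjakkajkkjaajkk

S => kSk   [S -> k S k]
kSk => kkSkk   [S -> k S k]
kkSkk => kkjSjkk   [S -> j S j]
kkjSjkk => kkjaSajkk   [S -> a S a]
kkjaSajkk => kkjaaSaajkk   [S -> a S a]
kkjaaSaajkk => kkjaajSjaajkk   [S -> j S j]
kkjaajSjaajkk => kkjaajkSkjaajkk   [S -> k S k]
kkjaajkSkjaajkk => kkjaajkkSkkjaajkk   [S -> k S k]
kkjaajkkSkkjaajkk => kkjaajkkjSjkkjaajkk   [S -> j S j]
kkjaajkkjSjkkjaajkk => kkjaajkkjaSajkkjaajkk   [S -> a S a]
kkjaajkkjaSajkkjaajkk => kkjaajkkjakSkajkkjaajkk   [S -> k S k]
kkjaajkkjakSkajkkjaajkk => kkjaajkkjakkajkkjaajkk   [S -> λ]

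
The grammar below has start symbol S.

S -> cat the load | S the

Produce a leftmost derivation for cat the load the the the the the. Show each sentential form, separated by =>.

S => S the => S the the => S the the the => S the the the the => S the the the the the => cat the load the the the the the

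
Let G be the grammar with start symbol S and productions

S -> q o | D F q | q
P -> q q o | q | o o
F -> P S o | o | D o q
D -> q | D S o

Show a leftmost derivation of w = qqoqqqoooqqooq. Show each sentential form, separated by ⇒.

S⇒DFq⇒DSoFq⇒DSoSoFq⇒qSoSoFq⇒qqoSoFq⇒qqoDFqoFq⇒qqoqFqoFq⇒qqoqDoqqoFq⇒qqoqDSooqqoFq⇒qqoqqSooqqoFq⇒qqoqqqoooqqoFq⇒qqoqqqoooqqooq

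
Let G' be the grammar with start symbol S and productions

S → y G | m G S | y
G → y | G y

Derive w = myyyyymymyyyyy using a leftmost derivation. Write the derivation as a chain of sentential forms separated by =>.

S => mGS   [S → m G S]
mGS => mGyS   [G → G y]
mGyS => mGyyS   [G → G y]
mGyyS => mGyyyS   [G → G y]
mGyyyS => mGyyyyS   [G → G y]
mGyyyyS => myyyyyS   [G → y]
myyyyyS => myyyyymGS   [S → m G S]
myyyyymGS => myyyyymyS   [G → y]
myyyyymyS => myyyyymymGS   [S → m G S]
myyyyymymGS => myyyyymymGyS   [G → G y]
myyyyymymGyS => myyyyymymGyyS   [G → G y]
myyyyymymGyyS => myyyyymymGyyyS   [G → G y]
myyyyymymGyyyS => myyyyymymyyyyS   [G → y]
myyyyymymyyyyS => myyyyymymyyyyy   [S → y]

S => mGS => mGyS => mGyyS => mGyyyS => mGyyyyS => myyyyyS => myyyyymGS => myyyyymyS => myyyyymymGS => myyyyymymGyS => myyyyymymGyyS => myyyyymymGyyyS => myyyyymymyyyyS => myyyyymymyyyyy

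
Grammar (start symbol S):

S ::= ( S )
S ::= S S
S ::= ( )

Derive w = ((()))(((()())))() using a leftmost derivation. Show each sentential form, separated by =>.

S => SS => SSS => (S)SS => ((S))SS => ((()))SS => ((()))(S)S => ((()))((S))S => ((()))(((S)))S => ((()))(((SS)))S => ((()))(((()S)))S => ((()))(((()())))S => ((()))(((()())))()

S => SS   [S ::= S S]
SS => SSS   [S ::= S S]
SSS => (S)SS   [S ::= ( S )]
(S)SS => ((S))SS   [S ::= ( S )]
((S))SS => ((()))SS   [S ::= ( )]
((()))SS => ((()))(S)S   [S ::= ( S )]
((()))(S)S => ((()))((S))S   [S ::= ( S )]
((()))((S))S => ((()))(((S)))S   [S ::= ( S )]
((()))(((S)))S => ((()))(((SS)))S   [S ::= S S]
((()))(((SS)))S => ((()))(((()S)))S   [S ::= ( )]
((()))(((()S)))S => ((()))(((()())))S   [S ::= ( )]
((()))(((()())))S => ((()))(((()())))()   [S ::= ( )]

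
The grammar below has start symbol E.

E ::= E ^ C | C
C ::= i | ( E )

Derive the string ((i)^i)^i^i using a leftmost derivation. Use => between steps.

E => E^C   [E ::= E ^ C]
E^C => E^C^C   [E ::= E ^ C]
E^C^C => C^C^C   [E ::= C]
C^C^C => (E)^C^C   [C ::= ( E )]
(E)^C^C => (E^C)^C^C   [E ::= E ^ C]
(E^C)^C^C => (C^C)^C^C   [E ::= C]
(C^C)^C^C => ((E)^C)^C^C   [C ::= ( E )]
((E)^C)^C^C => ((C)^C)^C^C   [E ::= C]
((C)^C)^C^C => ((i)^C)^C^C   [C ::= i]
((i)^C)^C^C => ((i)^i)^C^C   [C ::= i]
((i)^i)^C^C => ((i)^i)^i^C   [C ::= i]
((i)^i)^i^C => ((i)^i)^i^i   [C ::= i]

E => E^C => E^C^C => C^C^C => (E)^C^C => (E^C)^C^C => (C^C)^C^C => ((E)^C)^C^C => ((C)^C)^C^C => ((i)^C)^C^C => ((i)^i)^C^C => ((i)^i)^i^C => ((i)^i)^i^i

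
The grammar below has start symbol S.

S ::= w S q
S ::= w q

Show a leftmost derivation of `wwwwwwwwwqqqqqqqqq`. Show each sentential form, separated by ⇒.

S ⇒ wSq ⇒ wwSqq ⇒ wwwSqqq ⇒ wwwwSqqqq ⇒ wwwwwSqqqqq ⇒ wwwwwwSqqqqqq ⇒ wwwwwwwSqqqqqqq ⇒ wwwwwwwwSqqqqqqqq ⇒ wwwwwwwwwqqqqqqqqq

S ⇒ wSq   [S ::= w S q]
wSq ⇒ wwSqq   [S ::= w S q]
wwSqq ⇒ wwwSqqq   [S ::= w S q]
wwwSqqq ⇒ wwwwSqqqq   [S ::= w S q]
wwwwSqqqq ⇒ wwwwwSqqqqq   [S ::= w S q]
wwwwwSqqqqq ⇒ wwwwwwSqqqqqq   [S ::= w S q]
wwwwwwSqqqqqq ⇒ wwwwwwwSqqqqqqq   [S ::= w S q]
wwwwwwwSqqqqqqq ⇒ wwwwwwwwSqqqqqqqq   [S ::= w S q]
wwwwwwwwSqqqqqqqq ⇒ wwwwwwwwwqqqqqqqqq   [S ::= w q]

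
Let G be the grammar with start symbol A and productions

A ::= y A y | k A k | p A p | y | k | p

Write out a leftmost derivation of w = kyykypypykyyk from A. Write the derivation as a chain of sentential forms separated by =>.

A=>kAk=>kyAyk=>kyyAyyk=>kyykAkyyk=>kyykyAykyyk=>kyykypApykyyk=>kyykypypykyyk

A => kAk   [A ::= k A k]
kAk => kyAyk   [A ::= y A y]
kyAyk => kyyAyyk   [A ::= y A y]
kyyAyyk => kyykAkyyk   [A ::= k A k]
kyykAkyyk => kyykyAykyyk   [A ::= y A y]
kyykyAykyyk => kyykypApykyyk   [A ::= p A p]
kyykypApykyyk => kyykypypykyyk   [A ::= y]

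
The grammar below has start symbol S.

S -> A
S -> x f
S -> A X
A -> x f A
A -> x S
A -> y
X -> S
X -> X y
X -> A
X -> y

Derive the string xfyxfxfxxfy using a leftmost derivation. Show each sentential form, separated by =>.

S=>AX=>xfAX=>xfyX=>xfyA=>xfyxfA=>xfyxfxfA=>xfyxfxfxS=>xfyxfxfxA=>xfyxfxfxxfA=>xfyxfxfxxfy

S => AX   [S -> A X]
AX => xfAX   [A -> x f A]
xfAX => xfyX   [A -> y]
xfyX => xfyA   [X -> A]
xfyA => xfyxfA   [A -> x f A]
xfyxfA => xfyxfxfA   [A -> x f A]
xfyxfxfA => xfyxfxfxS   [A -> x S]
xfyxfxfxS => xfyxfxfxA   [S -> A]
xfyxfxfxA => xfyxfxfxxfA   [A -> x f A]
xfyxfxfxxfA => xfyxfxfxxfy   [A -> y]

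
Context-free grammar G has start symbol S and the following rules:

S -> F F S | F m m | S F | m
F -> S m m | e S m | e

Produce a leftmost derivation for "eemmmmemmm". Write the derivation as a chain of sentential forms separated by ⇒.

S ⇒ Fmm   [S -> F m m]
Fmm ⇒ eSmmm   [F -> e S m]
eSmmm ⇒ eSFmmm   [S -> S F]
eSFmmm ⇒ eFmmFmmm   [S -> F m m]
eFmmFmmm ⇒ eeSmmmFmmm   [F -> e S m]
eeSmmmFmmm ⇒ eemmmmFmmm   [S -> m]
eemmmmFmmm ⇒ eemmmmemmm   [F -> e]

S⇒Fmm⇒eSmmm⇒eSFmmm⇒eFmmFmmm⇒eeSmmmFmmm⇒eemmmmFmmm⇒eemmmmemmm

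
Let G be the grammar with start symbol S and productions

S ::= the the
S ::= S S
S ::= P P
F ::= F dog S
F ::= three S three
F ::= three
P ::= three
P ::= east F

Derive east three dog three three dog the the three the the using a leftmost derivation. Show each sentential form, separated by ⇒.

S ⇒ S S   [S ::= S S]
S S ⇒ P P S   [S ::= P P]
P P S ⇒ east F P S   [P ::= east F]
east F P S ⇒ east F dog S P S   [F ::= F dog S]
east F dog S P S ⇒ east F dog S dog S P S   [F ::= F dog S]
east F dog S dog S P S ⇒ east three dog S dog S P S   [F ::= three]
east three dog S dog S P S ⇒ east three dog P P dog S P S   [S ::= P P]
east three dog P P dog S P S ⇒ east three dog three P dog S P S   [P ::= three]
east three dog three P dog S P S ⇒ east three dog three three dog S P S   [P ::= three]
east three dog three three dog S P S ⇒ east three dog three three dog the the P S   [S ::= the the]
east three dog three three dog the the P S ⇒ east three dog three three dog the the three S   [P ::= three]
east three dog three three dog the the three S ⇒ east three dog three three dog the the three the the   [S ::= the the]

S ⇒ S S ⇒ P P S ⇒ east F P S ⇒ east F dog S P S ⇒ east F dog S dog S P S ⇒ east three dog S dog S P S ⇒ east three dog P P dog S P S ⇒ east three dog three P dog S P S ⇒ east three dog three three dog S P S ⇒ east three dog three three dog the the P S ⇒ east three dog three three dog the the three S ⇒ east three dog three three dog the the three the the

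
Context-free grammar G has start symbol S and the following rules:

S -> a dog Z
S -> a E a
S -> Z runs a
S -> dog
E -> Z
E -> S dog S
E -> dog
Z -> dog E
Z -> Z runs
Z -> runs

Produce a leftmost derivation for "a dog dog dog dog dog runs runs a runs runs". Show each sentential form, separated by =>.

S => a dog Z => a dog dog E => a dog dog Z => a dog dog Z runs => a dog dog Z runs runs => a dog dog dog E runs runs => a dog dog dog S dog S runs runs => a dog dog dog dog dog S runs runs => a dog dog dog dog dog Z runs a runs runs => a dog dog dog dog dog runs runs a runs runs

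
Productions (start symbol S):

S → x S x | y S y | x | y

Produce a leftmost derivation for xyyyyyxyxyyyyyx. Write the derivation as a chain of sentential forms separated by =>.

S => xSx => xySyx => xyySyyx => xyyySyyyx => xyyyySyyyyx => xyyyyySyyyyyx => xyyyyyxSxyyyyyx => xyyyyyxyxyyyyyx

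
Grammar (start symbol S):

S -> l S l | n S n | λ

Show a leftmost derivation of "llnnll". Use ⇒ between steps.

S ⇒ lSl ⇒ llSll ⇒ llnSnll ⇒ llnnll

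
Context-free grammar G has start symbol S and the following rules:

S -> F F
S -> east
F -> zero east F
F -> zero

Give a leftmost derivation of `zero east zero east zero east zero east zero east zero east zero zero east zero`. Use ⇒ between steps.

S ⇒ F F ⇒ zero east F F ⇒ zero east zero east F F ⇒ zero east zero east zero east F F ⇒ zero east zero east zero east zero east F F ⇒ zero east zero east zero east zero east zero east F F ⇒ zero east zero east zero east zero east zero east zero east F F ⇒ zero east zero east zero east zero east zero east zero east zero F ⇒ zero east zero east zero east zero east zero east zero east zero zero east F ⇒ zero east zero east zero east zero east zero east zero east zero zero east zero

S ⇒ F F   [S -> F F]
F F ⇒ zero east F F   [F -> zero east F]
zero east F F ⇒ zero east zero east F F   [F -> zero east F]
zero east zero east F F ⇒ zero east zero east zero east F F   [F -> zero east F]
zero east zero east zero east F F ⇒ zero east zero east zero east zero east F F   [F -> zero east F]
zero east zero east zero east zero east F F ⇒ zero east zero east zero east zero east zero east F F   [F -> zero east F]
zero east zero east zero east zero east zero east F F ⇒ zero east zero east zero east zero east zero east zero east F F   [F -> zero east F]
zero east zero east zero east zero east zero east zero east F F ⇒ zero east zero east zero east zero east zero east zero east zero F   [F -> zero]
zero east zero east zero east zero east zero east zero east zero F ⇒ zero east zero east zero east zero east zero east zero east zero zero east F   [F -> zero east F]
zero east zero east zero east zero east zero east zero east zero zero east F ⇒ zero east zero east zero east zero east zero east zero east zero zero east zero   [F -> zero]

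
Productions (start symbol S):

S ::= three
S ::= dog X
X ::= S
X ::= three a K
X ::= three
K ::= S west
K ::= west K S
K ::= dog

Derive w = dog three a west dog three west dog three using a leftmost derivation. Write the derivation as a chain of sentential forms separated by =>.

S => dog X   [S ::= dog X]
dog X => dog three a K   [X ::= three a K]
dog three a K => dog three a west K S   [K ::= west K S]
dog three a west K S => dog three a west S west S   [K ::= S west]
dog three a west S west S => dog three a west dog X west S   [S ::= dog X]
dog three a west dog X west S => dog three a west dog S west S   [X ::= S]
dog three a west dog S west S => dog three a west dog three west S   [S ::= three]
dog three a west dog three west S => dog three a west dog three west dog X   [S ::= dog X]
dog three a west dog three west dog X => dog three a west dog three west dog S   [X ::= S]
dog three a west dog three west dog S => dog three a west dog three west dog three   [S ::= three]

S => dog X => dog three a K => dog three a west K S => dog three a west S west S => dog three a west dog X west S => dog three a west dog S west S => dog three a west dog three west S => dog three a west dog three west dog X => dog three a west dog three west dog S => dog three a west dog three west dog three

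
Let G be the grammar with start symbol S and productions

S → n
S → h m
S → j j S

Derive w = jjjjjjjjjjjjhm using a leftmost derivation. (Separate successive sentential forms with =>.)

S => jjS => jjjjS => jjjjjjS => jjjjjjjjS => jjjjjjjjjjS => jjjjjjjjjjjjS => jjjjjjjjjjjjhm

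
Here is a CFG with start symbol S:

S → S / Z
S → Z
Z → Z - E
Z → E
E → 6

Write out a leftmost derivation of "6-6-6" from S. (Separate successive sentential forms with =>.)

S => Z   [S → Z]
Z => Z-E   [Z → Z - E]
Z-E => Z-E-E   [Z → Z - E]
Z-E-E => E-E-E   [Z → E]
E-E-E => 6-E-E   [E → 6]
6-E-E => 6-6-E   [E → 6]
6-6-E => 6-6-6   [E → 6]

S => Z => Z-E => Z-E-E => E-E-E => 6-E-E => 6-6-E => 6-6-6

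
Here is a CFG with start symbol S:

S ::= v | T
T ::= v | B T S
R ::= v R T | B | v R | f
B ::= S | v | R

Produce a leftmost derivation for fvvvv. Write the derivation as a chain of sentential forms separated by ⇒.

S⇒T⇒BTS⇒RTS⇒fTS⇒fBTSS⇒fvTSS⇒fvvSS⇒fvvTS⇒fvvvS⇒fvvvv

S ⇒ T   [S ::= T]
T ⇒ BTS   [T ::= B T S]
BTS ⇒ RTS   [B ::= R]
RTS ⇒ fTS   [R ::= f]
fTS ⇒ fBTSS   [T ::= B T S]
fBTSS ⇒ fvTSS   [B ::= v]
fvTSS ⇒ fvvSS   [T ::= v]
fvvSS ⇒ fvvTS   [S ::= T]
fvvTS ⇒ fvvvS   [T ::= v]
fvvvS ⇒ fvvvv   [S ::= v]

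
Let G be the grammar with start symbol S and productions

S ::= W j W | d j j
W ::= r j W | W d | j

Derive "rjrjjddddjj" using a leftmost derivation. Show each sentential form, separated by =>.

S => WjW => WdjW => WddjW => rjWddjW => rjWdddjW => rjWddddjW => rjrjWddddjW => rjrjjddddjW => rjrjjddddjj

S => WjW   [S ::= W j W]
WjW => WdjW   [W ::= W d]
WdjW => WddjW   [W ::= W d]
WddjW => rjWddjW   [W ::= r j W]
rjWddjW => rjWdddjW   [W ::= W d]
rjWdddjW => rjWddddjW   [W ::= W d]
rjWddddjW => rjrjWddddjW   [W ::= r j W]
rjrjWddddjW => rjrjjddddjW   [W ::= j]
rjrjjddddjW => rjrjjddddjj   [W ::= j]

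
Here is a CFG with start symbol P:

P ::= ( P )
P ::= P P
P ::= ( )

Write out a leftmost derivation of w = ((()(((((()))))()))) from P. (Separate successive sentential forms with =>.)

P => (P) => ((P)) => ((PP)) => ((()P)) => ((()(P))) => ((()(PP))) => ((()((P)P))) => ((()(((P))P))) => ((()((((P)))P))) => ((()(((((P))))P))) => ((()(((((()))))P))) => ((()(((((()))))())))

P => (P)   [P ::= ( P )]
(P) => ((P))   [P ::= ( P )]
((P)) => ((PP))   [P ::= P P]
((PP)) => ((()P))   [P ::= ( )]
((()P)) => ((()(P)))   [P ::= ( P )]
((()(P))) => ((()(PP)))   [P ::= P P]
((()(PP))) => ((()((P)P)))   [P ::= ( P )]
((()((P)P))) => ((()(((P))P)))   [P ::= ( P )]
((()(((P))P))) => ((()((((P)))P)))   [P ::= ( P )]
((()((((P)))P))) => ((()(((((P))))P)))   [P ::= ( P )]
((()(((((P))))P))) => ((()(((((()))))P)))   [P ::= ( )]
((()(((((()))))P))) => ((()(((((()))))())))   [P ::= ( )]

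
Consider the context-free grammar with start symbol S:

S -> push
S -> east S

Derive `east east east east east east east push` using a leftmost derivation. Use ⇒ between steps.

S ⇒ east S ⇒ east east S ⇒ east east east S ⇒ east east east east S ⇒ east east east east east S ⇒ east east east east east east S ⇒ east east east east east east east S ⇒ east east east east east east east push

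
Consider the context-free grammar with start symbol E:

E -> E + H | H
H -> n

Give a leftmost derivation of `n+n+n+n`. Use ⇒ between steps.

E⇒E+H⇒E+H+H⇒E+H+H+H⇒H+H+H+H⇒n+H+H+H⇒n+n+H+H⇒n+n+n+H⇒n+n+n+n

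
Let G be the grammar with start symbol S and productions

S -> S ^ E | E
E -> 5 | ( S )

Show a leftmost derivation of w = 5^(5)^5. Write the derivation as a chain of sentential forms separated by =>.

S => S^E => S^E^E => E^E^E => 5^E^E => 5^(S)^E => 5^(E)^E => 5^(5)^E => 5^(5)^5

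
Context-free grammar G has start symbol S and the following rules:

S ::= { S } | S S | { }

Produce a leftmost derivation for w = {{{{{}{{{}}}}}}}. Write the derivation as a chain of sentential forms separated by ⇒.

S ⇒ {S}   [S ::= { S }]
{S} ⇒ {{S}}   [S ::= { S }]
{{S}} ⇒ {{{S}}}   [S ::= { S }]
{{{S}}} ⇒ {{{{S}}}}   [S ::= { S }]
{{{{S}}}} ⇒ {{{{SS}}}}   [S ::= S S]
{{{{SS}}}} ⇒ {{{{{}S}}}}   [S ::= { }]
{{{{{}S}}}} ⇒ {{{{{}{S}}}}}   [S ::= { S }]
{{{{{}{S}}}}} ⇒ {{{{{}{{S}}}}}}   [S ::= { S }]
{{{{{}{{S}}}}}} ⇒ {{{{{}{{{}}}}}}}   [S ::= { }]

S ⇒ {S} ⇒ {{S}} ⇒ {{{S}}} ⇒ {{{{S}}}} ⇒ {{{{SS}}}} ⇒ {{{{{}S}}}} ⇒ {{{{{}{S}}}}} ⇒ {{{{{}{{S}}}}}} ⇒ {{{{{}{{{}}}}}}}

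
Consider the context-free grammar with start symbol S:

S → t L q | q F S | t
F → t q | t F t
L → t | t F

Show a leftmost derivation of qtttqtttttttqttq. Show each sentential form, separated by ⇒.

S ⇒ qFS ⇒ qtFtS ⇒ qttFttS ⇒ qtttqttS ⇒ qtttqtttLq ⇒ qtttqttttFq ⇒ qtttqtttttFtq ⇒ qtttqttttttFttq ⇒ qtttqtttttttqttq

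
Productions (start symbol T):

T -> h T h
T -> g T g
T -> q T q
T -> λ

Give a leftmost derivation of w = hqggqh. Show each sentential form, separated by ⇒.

T ⇒ hTh ⇒ hqTqh ⇒ hqgTgqh ⇒ hqggqh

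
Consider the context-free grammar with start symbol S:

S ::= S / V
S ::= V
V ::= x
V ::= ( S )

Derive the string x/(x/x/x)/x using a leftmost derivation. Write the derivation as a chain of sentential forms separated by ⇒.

S ⇒ S/V   [S ::= S / V]
S/V ⇒ S/V/V   [S ::= S / V]
S/V/V ⇒ V/V/V   [S ::= V]
V/V/V ⇒ x/V/V   [V ::= x]
x/V/V ⇒ x/(S)/V   [V ::= ( S )]
x/(S)/V ⇒ x/(S/V)/V   [S ::= S / V]
x/(S/V)/V ⇒ x/(S/V/V)/V   [S ::= S / V]
x/(S/V/V)/V ⇒ x/(V/V/V)/V   [S ::= V]
x/(V/V/V)/V ⇒ x/(x/V/V)/V   [V ::= x]
x/(x/V/V)/V ⇒ x/(x/x/V)/V   [V ::= x]
x/(x/x/V)/V ⇒ x/(x/x/x)/V   [V ::= x]
x/(x/x/x)/V ⇒ x/(x/x/x)/x   [V ::= x]

S⇒S/V⇒S/V/V⇒V/V/V⇒x/V/V⇒x/(S)/V⇒x/(S/V)/V⇒x/(S/V/V)/V⇒x/(V/V/V)/V⇒x/(x/V/V)/V⇒x/(x/x/V)/V⇒x/(x/x/x)/V⇒x/(x/x/x)/x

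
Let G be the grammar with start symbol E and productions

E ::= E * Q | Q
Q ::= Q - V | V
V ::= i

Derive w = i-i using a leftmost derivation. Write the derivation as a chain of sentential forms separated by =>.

E=>Q=>Q-V=>V-V=>i-V=>i-i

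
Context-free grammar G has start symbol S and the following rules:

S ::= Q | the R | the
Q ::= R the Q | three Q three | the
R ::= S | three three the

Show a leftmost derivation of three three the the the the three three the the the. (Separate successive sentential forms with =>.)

S => Q   [S ::= Q]
Q => R the Q   [Q ::= R the Q]
R the Q => three three the the Q   [R ::= three three the]
three three the the Q => three three the the R the Q   [Q ::= R the Q]
three three the the R the Q => three three the the S the Q   [R ::= S]
three three the the S the Q => three three the the the R the Q   [S ::= the R]
three three the the the R the Q => three three the the the S the Q   [R ::= S]
three three the the the S the Q => three three the the the the R the Q   [S ::= the R]
three three the the the the R the Q => three three the the the the three three the the Q   [R ::= three three the]
three three the the the the three three the the Q => three three the the the the three three the the the   [Q ::= the]

S => Q => R the Q => three three the the Q => three three the the R the Q => three three the the S the Q => three three the the the R the Q => three three the the the S the Q => three three the the the the R the Q => three three the the the the three three the the Q => three three the the the the three three the the the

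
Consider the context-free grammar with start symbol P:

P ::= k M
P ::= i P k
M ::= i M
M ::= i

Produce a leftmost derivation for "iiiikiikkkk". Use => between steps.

P => iPk => iiPkk => iiiPkkk => iiiiPkkkk => iiiikMkkkk => iiiikiMkkkk => iiiikiikkkk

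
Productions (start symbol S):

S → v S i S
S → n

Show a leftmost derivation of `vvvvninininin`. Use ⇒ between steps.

S ⇒ vSiS ⇒ vvSiSiS ⇒ vvvSiSiSiS ⇒ vvvvSiSiSiSiS ⇒ vvvvniSiSiSiS ⇒ vvvvniniSiSiS ⇒ vvvvnininiSiS ⇒ vvvvninininiS ⇒ vvvvninininin

S ⇒ vSiS   [S → v S i S]
vSiS ⇒ vvSiSiS   [S → v S i S]
vvSiSiS ⇒ vvvSiSiSiS   [S → v S i S]
vvvSiSiSiS ⇒ vvvvSiSiSiSiS   [S → v S i S]
vvvvSiSiSiSiS ⇒ vvvvniSiSiSiS   [S → n]
vvvvniSiSiSiS ⇒ vvvvniniSiSiS   [S → n]
vvvvniniSiSiS ⇒ vvvvnininiSiS   [S → n]
vvvvnininiSiS ⇒ vvvvninininiS   [S → n]
vvvvninininiS ⇒ vvvvninininin   [S → n]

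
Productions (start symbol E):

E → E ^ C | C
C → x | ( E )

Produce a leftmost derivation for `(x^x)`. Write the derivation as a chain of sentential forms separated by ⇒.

E⇒C⇒(E)⇒(E^C)⇒(C^C)⇒(x^C)⇒(x^x)

E ⇒ C   [E → C]
C ⇒ (E)   [C → ( E )]
(E) ⇒ (E^C)   [E → E ^ C]
(E^C) ⇒ (C^C)   [E → C]
(C^C) ⇒ (x^C)   [C → x]
(x^C) ⇒ (x^x)   [C → x]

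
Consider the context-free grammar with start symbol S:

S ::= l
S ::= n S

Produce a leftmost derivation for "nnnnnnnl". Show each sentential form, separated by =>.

S => nS => nnS => nnnS => nnnnS => nnnnnS => nnnnnnS => nnnnnnnS => nnnnnnnl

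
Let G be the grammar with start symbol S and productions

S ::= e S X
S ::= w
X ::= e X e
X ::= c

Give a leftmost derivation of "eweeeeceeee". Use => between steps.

S => eSX => ewX => eweXe => eweeXee => eweeeXeee => eweeeeXeeee => eweeeeceeee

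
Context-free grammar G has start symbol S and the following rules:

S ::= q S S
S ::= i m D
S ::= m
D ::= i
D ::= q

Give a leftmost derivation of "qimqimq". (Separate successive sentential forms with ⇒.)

S ⇒ qSS   [S ::= q S S]
qSS ⇒ qimDS   [S ::= i m D]
qimDS ⇒ qimqS   [D ::= q]
qimqS ⇒ qimqimD   [S ::= i m D]
qimqimD ⇒ qimqimq   [D ::= q]

S⇒qSS⇒qimDS⇒qimqS⇒qimqimD⇒qimqimq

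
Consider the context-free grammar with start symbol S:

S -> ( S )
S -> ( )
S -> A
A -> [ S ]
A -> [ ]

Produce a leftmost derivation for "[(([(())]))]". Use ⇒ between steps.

S ⇒ A ⇒ [S] ⇒ [(S)] ⇒ [((S))] ⇒ [((A))] ⇒ [(([S]))] ⇒ [(([(S)]))] ⇒ [(([(())]))]

S ⇒ A   [S -> A]
A ⇒ [S]   [A -> [ S ]]
[S] ⇒ [(S)]   [S -> ( S )]
[(S)] ⇒ [((S))]   [S -> ( S )]
[((S))] ⇒ [((A))]   [S -> A]
[((A))] ⇒ [(([S]))]   [A -> [ S ]]
[(([S]))] ⇒ [(([(S)]))]   [S -> ( S )]
[(([(S)]))] ⇒ [(([(())]))]   [S -> ( )]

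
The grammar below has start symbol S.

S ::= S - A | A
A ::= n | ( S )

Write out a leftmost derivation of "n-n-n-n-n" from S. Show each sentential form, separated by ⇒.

S⇒S-A⇒S-A-A⇒S-A-A-A⇒S-A-A-A-A⇒A-A-A-A-A⇒n-A-A-A-A⇒n-n-A-A-A⇒n-n-n-A-A⇒n-n-n-n-A⇒n-n-n-n-n

S ⇒ S-A   [S ::= S - A]
S-A ⇒ S-A-A   [S ::= S - A]
S-A-A ⇒ S-A-A-A   [S ::= S - A]
S-A-A-A ⇒ S-A-A-A-A   [S ::= S - A]
S-A-A-A-A ⇒ A-A-A-A-A   [S ::= A]
A-A-A-A-A ⇒ n-A-A-A-A   [A ::= n]
n-A-A-A-A ⇒ n-n-A-A-A   [A ::= n]
n-n-A-A-A ⇒ n-n-n-A-A   [A ::= n]
n-n-n-A-A ⇒ n-n-n-n-A   [A ::= n]
n-n-n-n-A ⇒ n-n-n-n-n   [A ::= n]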